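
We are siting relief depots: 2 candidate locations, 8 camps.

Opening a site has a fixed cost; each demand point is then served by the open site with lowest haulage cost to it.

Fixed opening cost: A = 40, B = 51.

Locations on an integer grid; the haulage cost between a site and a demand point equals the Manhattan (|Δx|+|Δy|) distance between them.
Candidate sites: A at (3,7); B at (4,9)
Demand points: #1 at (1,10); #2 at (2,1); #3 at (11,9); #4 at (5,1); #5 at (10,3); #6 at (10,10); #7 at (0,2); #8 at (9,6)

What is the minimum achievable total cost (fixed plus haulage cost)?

106

Open {A}: assign each demand point to its cheapest open site.
  #1→A 5, #2→A 7, #3→A 10, #4→A 8, #5→A 11, #6→A 10, #7→A 8, #8→A 7
  haulage cost 66, fixed 40 → total 106.
Compare {B}: haulage cost 68 + fixed 51 = 119.
Compare {A, B}: haulage cost 59 + fixed 91 = 150.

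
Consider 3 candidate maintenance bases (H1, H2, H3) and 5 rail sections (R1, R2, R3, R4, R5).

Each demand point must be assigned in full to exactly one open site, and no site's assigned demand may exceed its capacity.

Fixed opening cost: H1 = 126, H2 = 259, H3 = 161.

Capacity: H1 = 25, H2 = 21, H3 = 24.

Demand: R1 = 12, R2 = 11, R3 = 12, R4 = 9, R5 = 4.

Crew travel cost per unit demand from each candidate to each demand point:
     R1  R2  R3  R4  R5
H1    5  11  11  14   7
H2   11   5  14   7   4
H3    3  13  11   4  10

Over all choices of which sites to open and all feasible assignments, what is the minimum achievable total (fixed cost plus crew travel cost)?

Open {H1, H3}; cheapest assignment that respects the capacities:
  H1 (cap 25, load 24): R1, R3 — cost 12×5 + 12×11 = 192
  H3 (cap 24, load 24): R2, R4, R5 — cost 11×13 + 9×4 + 4×10 = 219
  Shipping 411, fixed 287 → total 698.
  Any other capacity-feasible assignment to {H1, H3} ships for at least 411.
Compare {H1, H2, H3}: its best feasible assignment gives total 821.
Every other set of open sites that can feasibly serve all demand totals ≥ 821 even under its best assignment. Minimum: 698.

698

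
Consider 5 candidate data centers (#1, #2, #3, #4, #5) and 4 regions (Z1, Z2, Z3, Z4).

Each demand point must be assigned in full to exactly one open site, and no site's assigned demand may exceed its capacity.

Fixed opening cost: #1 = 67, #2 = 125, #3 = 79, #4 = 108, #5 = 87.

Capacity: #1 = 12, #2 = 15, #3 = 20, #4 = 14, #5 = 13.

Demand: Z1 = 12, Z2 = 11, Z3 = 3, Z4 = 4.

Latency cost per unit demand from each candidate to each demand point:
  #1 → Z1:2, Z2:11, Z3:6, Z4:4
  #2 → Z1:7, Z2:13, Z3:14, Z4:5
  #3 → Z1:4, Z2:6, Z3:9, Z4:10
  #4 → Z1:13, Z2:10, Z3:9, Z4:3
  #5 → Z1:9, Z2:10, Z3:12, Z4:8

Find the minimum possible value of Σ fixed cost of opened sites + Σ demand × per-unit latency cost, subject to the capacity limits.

303

Open {#1, #3}; cheapest assignment that respects the capacities:
  #1 (cap 12, load 12): Z1 — cost 12×2 = 24
  #3 (cap 20, load 18): Z2, Z3, Z4 — cost 11×6 + 3×9 + 4×10 = 133
  Shipping 157, fixed 146 → total 303.
  Any other capacity-feasible assignment to {#1, #3} ships for at least 157.
Compare {#1, #3, #5}: its best feasible assignment gives total 382.
Compare {#1, #3, #4}: its best feasible assignment gives total 383.
Every other set of open sites that can feasibly serve all demand totals ≥ 382 even under its best assignment. Minimum: 303.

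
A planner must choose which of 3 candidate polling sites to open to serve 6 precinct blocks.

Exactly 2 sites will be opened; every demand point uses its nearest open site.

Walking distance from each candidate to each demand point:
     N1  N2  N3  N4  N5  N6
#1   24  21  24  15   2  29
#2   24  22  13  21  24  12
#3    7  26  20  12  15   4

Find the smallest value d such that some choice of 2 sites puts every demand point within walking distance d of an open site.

21

Open {#1, #3}.
  Farthest demand point is N2 at walking distance 21 (to #1); all others are ≤ 21.
With {#2, #3} the worst case is 22.
With {#1, #2} the worst case is 24.
No size-2 selection achieves below 21.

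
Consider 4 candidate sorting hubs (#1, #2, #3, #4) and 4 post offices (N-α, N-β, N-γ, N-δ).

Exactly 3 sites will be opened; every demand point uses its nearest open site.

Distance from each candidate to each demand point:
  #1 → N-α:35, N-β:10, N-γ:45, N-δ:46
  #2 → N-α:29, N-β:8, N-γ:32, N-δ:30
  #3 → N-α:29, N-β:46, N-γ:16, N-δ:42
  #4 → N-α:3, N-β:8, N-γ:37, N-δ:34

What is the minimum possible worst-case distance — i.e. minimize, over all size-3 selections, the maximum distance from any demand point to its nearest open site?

30

Open {#1, #2, #3}.
  Farthest demand point is N-δ at distance 30 (to #2); all others are ≤ 30.
With {#2, #3, #4} the worst case is 30.
With {#1, #2, #4} the worst case is 32.
No size-3 selection achieves below 30.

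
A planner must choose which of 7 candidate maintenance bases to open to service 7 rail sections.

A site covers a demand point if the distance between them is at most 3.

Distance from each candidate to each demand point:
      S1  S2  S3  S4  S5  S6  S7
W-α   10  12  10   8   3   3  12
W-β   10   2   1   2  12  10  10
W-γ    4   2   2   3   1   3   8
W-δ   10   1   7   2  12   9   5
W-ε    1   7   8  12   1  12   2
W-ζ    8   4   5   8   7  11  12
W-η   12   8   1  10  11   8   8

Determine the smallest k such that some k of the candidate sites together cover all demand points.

2

Coverage sets (demand points within 3 of each site):
  W-α: {S5, S6}
  W-β: {S2, S3, S4}
  W-γ: {S2, S3, S4, S5, S6}
  W-δ: {S2, S4}
  W-ε: {S1, S5, S7}
  W-ζ: {}
  W-η: {S3}
No single site covers all 7 demand points.
But {W-γ, W-ε} covers everything, so the minimum is 2.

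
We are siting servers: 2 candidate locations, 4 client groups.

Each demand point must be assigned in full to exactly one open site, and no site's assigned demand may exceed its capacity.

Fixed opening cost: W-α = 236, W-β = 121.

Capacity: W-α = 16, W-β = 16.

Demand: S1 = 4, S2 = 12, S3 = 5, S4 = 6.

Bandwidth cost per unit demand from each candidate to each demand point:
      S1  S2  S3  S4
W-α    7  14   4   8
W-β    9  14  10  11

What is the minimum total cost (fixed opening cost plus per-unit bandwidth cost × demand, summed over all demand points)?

Open {W-α, W-β}; cheapest assignment that respects the capacities:
  W-α (cap 16, load 15): S1, S3, S4 — cost 4×7 + 5×4 + 6×8 = 96
  W-β (cap 16, load 12): S2 — cost 12×14 = 168
  Shipping 264, fixed 357 → total 621.
  Any other capacity-feasible assignment to {W-α, W-β} ships for at least 264.
Total demand is 27 and no other set of sites has combined capacity ≥ 27, so {W-α, W-β} is the only feasible choice of open sites. Minimum: 621.

621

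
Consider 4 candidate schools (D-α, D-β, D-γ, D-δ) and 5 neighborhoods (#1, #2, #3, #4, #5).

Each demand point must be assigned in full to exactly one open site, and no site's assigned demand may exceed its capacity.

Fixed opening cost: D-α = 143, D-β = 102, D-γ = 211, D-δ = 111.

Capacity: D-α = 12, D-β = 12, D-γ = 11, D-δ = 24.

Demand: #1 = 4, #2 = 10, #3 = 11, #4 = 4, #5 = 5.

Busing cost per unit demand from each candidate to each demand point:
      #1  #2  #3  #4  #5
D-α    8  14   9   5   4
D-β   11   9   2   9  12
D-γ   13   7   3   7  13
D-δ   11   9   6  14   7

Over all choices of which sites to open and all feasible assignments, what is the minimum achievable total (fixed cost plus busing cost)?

460

Open {D-β, D-δ}; cheapest assignment that respects the capacities:
  D-β (cap 12, load 11): #3 — cost 11×2 = 22
  D-δ (cap 24, load 23): #1, #2, #4, #5 — cost 4×11 + 10×9 + 4×14 + 5×7 = 225
  Shipping 247, fixed 213 → total 460.
  Any other capacity-feasible assignment to {D-β, D-δ} ships for at least 247.
Compare {D-α, D-β, D-δ}: its best feasible assignment gives total 552.
Compare {D-α, D-δ}: its best feasible assignment gives total 578.
Every other set of open sites that can feasibly serve all demand totals ≥ 552 even under its best assignment. Minimum: 460.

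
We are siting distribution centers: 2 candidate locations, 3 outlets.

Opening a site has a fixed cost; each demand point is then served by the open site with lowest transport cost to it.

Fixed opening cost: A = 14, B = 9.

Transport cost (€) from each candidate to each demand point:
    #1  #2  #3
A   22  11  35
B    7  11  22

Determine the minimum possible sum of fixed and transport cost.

Open {B}: assign each demand point to its cheapest open site.
  #1→B 7, #2→B 11, #3→B 22
  transport cost 40, fixed 9 → total 49.
Compare {A, B}: transport cost 40 + fixed 23 = 63.
Compare {A}: transport cost 68 + fixed 14 = 82.

49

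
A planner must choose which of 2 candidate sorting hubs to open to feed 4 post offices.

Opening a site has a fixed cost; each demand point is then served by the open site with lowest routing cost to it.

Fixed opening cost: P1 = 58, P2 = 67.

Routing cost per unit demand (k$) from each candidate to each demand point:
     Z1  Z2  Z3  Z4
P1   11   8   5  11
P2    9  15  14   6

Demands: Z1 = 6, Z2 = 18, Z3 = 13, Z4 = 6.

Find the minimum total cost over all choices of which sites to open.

399

Open {P1}: assign each demand point to its cheapest open site.
  Z1→P1 6×11=66, Z2→P1 18×8=144, Z3→P1 13×5=65, Z4→P1 6×11=66
  routing cost 341, fixed 58 → total 399.
Compare {P1, P2}: routing cost 299 + fixed 125 = 424.
Compare {P2}: routing cost 542 + fixed 67 = 609.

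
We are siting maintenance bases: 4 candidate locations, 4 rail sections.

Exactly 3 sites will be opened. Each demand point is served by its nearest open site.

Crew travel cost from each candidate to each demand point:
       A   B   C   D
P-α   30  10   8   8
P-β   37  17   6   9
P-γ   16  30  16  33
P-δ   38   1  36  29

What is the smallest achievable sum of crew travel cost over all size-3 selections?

32

Open {P-β, P-γ, P-δ}.
  A→P-γ 16, B→P-δ 1, C→P-β 6, D→P-β 9  ⇒ total 32.
Compare {P-α, P-γ, P-δ}: total 33.
Compare {P-α, P-β, P-γ}: total 40.
No size-3 selection does better; minimum is 32.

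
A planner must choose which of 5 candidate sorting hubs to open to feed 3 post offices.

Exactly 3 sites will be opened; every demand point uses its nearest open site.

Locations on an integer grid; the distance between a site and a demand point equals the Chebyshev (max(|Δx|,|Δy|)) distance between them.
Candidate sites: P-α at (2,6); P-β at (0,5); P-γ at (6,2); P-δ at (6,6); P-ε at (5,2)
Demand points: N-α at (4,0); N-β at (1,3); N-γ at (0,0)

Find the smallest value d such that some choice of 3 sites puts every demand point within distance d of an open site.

5

Open {P-α, P-β, P-γ}.
  Farthest demand point is N-γ at distance 5 (to P-β); all others are ≤ 5.
With {P-α, P-β, P-δ} the worst case is 5.
With {P-α, P-β, P-ε} the worst case is 5.
No size-3 selection achieves below 5.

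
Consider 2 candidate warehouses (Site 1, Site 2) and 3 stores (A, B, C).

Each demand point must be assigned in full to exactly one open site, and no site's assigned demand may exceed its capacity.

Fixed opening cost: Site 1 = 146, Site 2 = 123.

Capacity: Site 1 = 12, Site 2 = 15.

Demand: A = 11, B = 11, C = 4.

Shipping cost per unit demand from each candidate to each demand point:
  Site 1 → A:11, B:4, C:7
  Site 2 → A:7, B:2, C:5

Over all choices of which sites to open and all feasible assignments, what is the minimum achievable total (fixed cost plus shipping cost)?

Open {Site 1, Site 2}; cheapest assignment that respects the capacities:
  Site 1 (cap 12, load 11): B — cost 11×4 = 44
  Site 2 (cap 15, load 15): A, C — cost 11×7 + 4×5 = 97
  Shipping 141, fixed 269 → total 410.
  Any other capacity-feasible assignment to {Site 1, Site 2} ships for at least 141.
Total demand is 26 and no other set of sites has combined capacity ≥ 26, so {Site 1, Site 2} is the only feasible choice of open sites. Minimum: 410.

410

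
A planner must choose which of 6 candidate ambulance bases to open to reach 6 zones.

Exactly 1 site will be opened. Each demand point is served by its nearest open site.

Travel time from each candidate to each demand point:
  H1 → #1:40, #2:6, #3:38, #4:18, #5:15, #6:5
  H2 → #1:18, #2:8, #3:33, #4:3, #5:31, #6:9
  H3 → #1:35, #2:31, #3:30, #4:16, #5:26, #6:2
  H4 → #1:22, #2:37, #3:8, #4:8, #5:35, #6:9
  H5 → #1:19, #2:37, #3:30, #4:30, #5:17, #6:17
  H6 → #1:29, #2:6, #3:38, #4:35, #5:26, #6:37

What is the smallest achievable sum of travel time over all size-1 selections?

Open {H2}.
  #1→H2 18, #2→H2 8, #3→H2 33, #4→H2 3, #5→H2 31, #6→H2 9  ⇒ total 102.
Compare {H4}: total 119.
Compare {H1}: total 122.
No size-1 selection does better; minimum is 102.

102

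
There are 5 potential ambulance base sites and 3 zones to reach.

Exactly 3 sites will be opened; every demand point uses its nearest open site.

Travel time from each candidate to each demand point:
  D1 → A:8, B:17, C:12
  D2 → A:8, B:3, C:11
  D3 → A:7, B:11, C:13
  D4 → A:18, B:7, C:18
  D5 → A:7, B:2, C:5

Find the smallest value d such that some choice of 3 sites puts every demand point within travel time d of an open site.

7

Open {D1, D2, D5}.
  Farthest demand point is A at travel time 7 (to D5); all others are ≤ 7.
With {D1, D3, D5} the worst case is 7.
With {D1, D4, D5} the worst case is 7.
No size-3 selection achieves below 7.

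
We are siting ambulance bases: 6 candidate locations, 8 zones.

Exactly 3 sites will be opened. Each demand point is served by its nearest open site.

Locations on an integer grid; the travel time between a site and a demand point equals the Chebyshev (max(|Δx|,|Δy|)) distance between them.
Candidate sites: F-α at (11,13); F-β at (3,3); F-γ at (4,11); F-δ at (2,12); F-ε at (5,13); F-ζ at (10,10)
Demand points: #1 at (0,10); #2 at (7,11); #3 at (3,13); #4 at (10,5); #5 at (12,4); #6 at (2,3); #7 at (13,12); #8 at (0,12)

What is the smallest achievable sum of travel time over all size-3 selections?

23

Open {F-β, F-δ, F-ζ}.
  #1→F-δ 2, #2→F-ζ 3, #3→F-δ 1, #4→F-ζ 5, #5→F-ζ 6, #6→F-β 1, #7→F-ζ 3, #8→F-δ 2  ⇒ total 23.
Compare {F-α, F-β, F-δ}: total 28.
Compare {F-β, F-γ, F-ζ}: total 28.
No size-3 selection does better; minimum is 23.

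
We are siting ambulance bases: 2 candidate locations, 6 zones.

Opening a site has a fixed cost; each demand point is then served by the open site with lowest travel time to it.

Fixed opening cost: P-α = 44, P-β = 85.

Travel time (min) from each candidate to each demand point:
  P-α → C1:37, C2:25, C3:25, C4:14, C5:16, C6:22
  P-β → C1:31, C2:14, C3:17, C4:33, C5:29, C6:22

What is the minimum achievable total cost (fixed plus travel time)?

183

Open {P-α}: assign each demand point to its cheapest open site.
  C1→P-α 37, C2→P-α 25, C3→P-α 25, C4→P-α 14, C5→P-α 16, C6→P-α 22
  travel time 139, fixed 44 → total 183.
Compare {P-β}: travel time 146 + fixed 85 = 231.
Compare {P-α, P-β}: travel time 114 + fixed 129 = 243.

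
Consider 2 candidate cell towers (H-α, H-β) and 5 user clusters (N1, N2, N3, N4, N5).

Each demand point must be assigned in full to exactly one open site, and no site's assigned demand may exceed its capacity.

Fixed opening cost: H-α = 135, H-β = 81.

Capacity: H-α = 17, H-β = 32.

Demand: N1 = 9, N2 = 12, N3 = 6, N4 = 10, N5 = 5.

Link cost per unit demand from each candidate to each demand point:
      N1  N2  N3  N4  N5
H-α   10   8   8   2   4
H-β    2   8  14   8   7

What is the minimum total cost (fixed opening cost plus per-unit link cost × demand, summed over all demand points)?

Open {H-α, H-β}; cheapest assignment that respects the capacities:
  H-α (cap 17, load 16): N3, N4 — cost 6×8 + 10×2 = 68
  H-β (cap 32, load 26): N1, N2, N5 — cost 9×2 + 12×8 + 5×7 = 149
  Shipping 217, fixed 216 → total 433.
  Any other capacity-feasible assignment to {H-α, H-β} ships for at least 217.
Total demand is 42 and no other set of sites has combined capacity ≥ 42, so {H-α, H-β} is the only feasible choice of open sites. Minimum: 433.

433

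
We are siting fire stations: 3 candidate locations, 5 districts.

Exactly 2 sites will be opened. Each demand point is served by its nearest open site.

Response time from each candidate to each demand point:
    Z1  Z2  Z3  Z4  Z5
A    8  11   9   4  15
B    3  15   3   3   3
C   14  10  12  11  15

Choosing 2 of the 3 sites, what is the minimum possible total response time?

Open {B, C}.
  Z1→B 3, Z2→C 10, Z3→B 3, Z4→B 3, Z5→B 3  ⇒ total 22.
Compare {A, B}: total 23.
Compare {A, C}: total 46.

22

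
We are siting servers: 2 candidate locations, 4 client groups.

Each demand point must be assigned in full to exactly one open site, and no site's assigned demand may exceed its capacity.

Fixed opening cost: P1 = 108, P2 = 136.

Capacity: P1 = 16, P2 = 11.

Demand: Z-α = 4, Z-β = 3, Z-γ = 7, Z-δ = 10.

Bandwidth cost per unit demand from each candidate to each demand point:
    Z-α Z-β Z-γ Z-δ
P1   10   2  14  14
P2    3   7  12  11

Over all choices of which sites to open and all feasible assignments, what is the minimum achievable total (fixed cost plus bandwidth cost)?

Open {P1, P2}; cheapest assignment that respects the capacities:
  P1 (cap 16, load 13): Z-β, Z-δ — cost 3×2 + 10×14 = 146
  P2 (cap 11, load 11): Z-α, Z-γ — cost 4×3 + 7×12 = 96
  Shipping 242, fixed 244 → total 486.
  Any other capacity-feasible assignment to {P1, P2} ships for at least 242.
Total demand is 24 and no other set of sites has combined capacity ≥ 24, so {P1, P2} is the only feasible choice of open sites. Minimum: 486.

486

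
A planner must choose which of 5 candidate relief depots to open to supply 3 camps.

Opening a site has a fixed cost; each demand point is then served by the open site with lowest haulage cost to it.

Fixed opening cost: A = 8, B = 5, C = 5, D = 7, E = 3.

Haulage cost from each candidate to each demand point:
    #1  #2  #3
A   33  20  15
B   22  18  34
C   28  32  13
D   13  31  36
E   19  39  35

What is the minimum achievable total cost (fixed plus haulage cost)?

61

Open {B, C, D}: assign each demand point to its cheapest open site.
  #1→D 13, #2→B 18, #3→C 13
  haulage cost 44, fixed 17 → total 61.
Compare {A, D}: haulage cost 48 + fixed 15 = 63.
Compare {B, C}: haulage cost 53 + fixed 10 = 63.
Compare {B, C, E}: haulage cost 50 + fixed 13 = 63.
All other subsets cost ≥ 63. Minimum total cost: 61.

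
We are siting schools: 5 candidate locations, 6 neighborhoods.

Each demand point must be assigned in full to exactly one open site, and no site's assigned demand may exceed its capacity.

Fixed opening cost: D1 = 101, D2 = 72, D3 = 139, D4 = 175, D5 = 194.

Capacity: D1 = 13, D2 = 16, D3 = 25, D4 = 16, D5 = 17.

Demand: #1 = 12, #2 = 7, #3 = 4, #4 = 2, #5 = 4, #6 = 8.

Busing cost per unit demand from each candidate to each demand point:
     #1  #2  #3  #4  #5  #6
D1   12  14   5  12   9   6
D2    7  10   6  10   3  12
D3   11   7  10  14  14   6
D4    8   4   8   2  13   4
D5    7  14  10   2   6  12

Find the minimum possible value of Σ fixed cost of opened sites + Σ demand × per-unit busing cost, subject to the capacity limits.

472

Open {D2, D3}; cheapest assignment that respects the capacities:
  D2 (cap 16, load 16): #1, #5 — cost 12×7 + 4×3 = 96
  D3 (cap 25, load 21): #2, #3, #4, #6 — cost 7×7 + 4×10 + 2×14 + 8×6 = 165
  Shipping 261, fixed 211 → total 472.
  Any other capacity-feasible assignment to {D2, D3} ships for at least 261.
Compare {D1, D2, D4}: its best feasible assignment gives total 544.
Compare {D1, D2, D3}: its best feasible assignment gives total 549.
Every other set of open sites that can feasibly serve all demand totals ≥ 544 even under its best assignment. Minimum: 472.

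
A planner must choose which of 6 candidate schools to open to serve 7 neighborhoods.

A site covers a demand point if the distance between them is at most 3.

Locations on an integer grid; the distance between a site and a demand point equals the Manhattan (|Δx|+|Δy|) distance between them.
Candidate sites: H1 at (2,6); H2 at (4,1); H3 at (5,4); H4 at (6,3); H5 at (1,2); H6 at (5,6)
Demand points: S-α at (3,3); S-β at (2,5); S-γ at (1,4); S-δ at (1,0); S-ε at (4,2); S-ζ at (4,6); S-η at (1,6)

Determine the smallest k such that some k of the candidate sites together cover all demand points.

2

Coverage sets (demand points within 3 of each site):
  H1: {S-β, S-γ, S-ζ, S-η}
  H2: {S-α, S-ε}
  H3: {S-α, S-ε, S-ζ}
  H4: {S-α, S-ε}
  H5: {S-α, S-γ, S-δ, S-ε}
  H6: {S-ζ}
No single site covers all 7 demand points.
But {H1, H5} covers everything, so the minimum is 2.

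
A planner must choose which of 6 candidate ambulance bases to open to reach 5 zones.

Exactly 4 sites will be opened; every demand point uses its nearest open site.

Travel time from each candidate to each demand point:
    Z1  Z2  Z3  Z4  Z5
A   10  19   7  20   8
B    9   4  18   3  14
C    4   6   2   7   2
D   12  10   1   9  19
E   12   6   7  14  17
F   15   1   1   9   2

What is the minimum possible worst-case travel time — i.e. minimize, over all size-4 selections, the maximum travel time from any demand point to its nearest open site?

4

Open {A, B, C, D}.
  Farthest demand point is Z1 at travel time 4 (to C); all others are ≤ 4.
With {A, B, C, E} the worst case is 4.
With {A, B, C, F} the worst case is 4.
No size-4 selection achieves below 4.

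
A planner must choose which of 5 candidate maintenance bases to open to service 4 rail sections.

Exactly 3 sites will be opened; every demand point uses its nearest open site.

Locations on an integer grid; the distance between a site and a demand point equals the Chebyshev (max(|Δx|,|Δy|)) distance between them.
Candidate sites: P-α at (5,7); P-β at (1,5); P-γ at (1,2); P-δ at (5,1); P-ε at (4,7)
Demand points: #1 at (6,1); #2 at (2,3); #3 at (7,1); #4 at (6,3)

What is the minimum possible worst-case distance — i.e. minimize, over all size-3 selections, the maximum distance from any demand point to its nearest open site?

2

Open {P-α, P-β, P-δ}.
  Farthest demand point is #2 at distance 2 (to P-β); all others are ≤ 2.
With {P-α, P-γ, P-δ} the worst case is 2.
With {P-β, P-γ, P-δ} the worst case is 2.
No size-3 selection achieves below 2.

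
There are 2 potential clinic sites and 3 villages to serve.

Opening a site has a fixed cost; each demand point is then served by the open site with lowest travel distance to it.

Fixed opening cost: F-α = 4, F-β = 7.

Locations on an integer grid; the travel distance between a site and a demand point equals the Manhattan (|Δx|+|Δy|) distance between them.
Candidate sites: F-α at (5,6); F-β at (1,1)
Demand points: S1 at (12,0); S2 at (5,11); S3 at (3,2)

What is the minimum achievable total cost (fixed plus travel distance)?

Open {F-α}: assign each demand point to its cheapest open site.
  S1→F-α 13, S2→F-α 5, S3→F-α 6
  travel distance 24, fixed 4 → total 28.
Compare {F-α, F-β}: travel distance 20 + fixed 11 = 31.
Compare {F-β}: travel distance 29 + fixed 7 = 36.

28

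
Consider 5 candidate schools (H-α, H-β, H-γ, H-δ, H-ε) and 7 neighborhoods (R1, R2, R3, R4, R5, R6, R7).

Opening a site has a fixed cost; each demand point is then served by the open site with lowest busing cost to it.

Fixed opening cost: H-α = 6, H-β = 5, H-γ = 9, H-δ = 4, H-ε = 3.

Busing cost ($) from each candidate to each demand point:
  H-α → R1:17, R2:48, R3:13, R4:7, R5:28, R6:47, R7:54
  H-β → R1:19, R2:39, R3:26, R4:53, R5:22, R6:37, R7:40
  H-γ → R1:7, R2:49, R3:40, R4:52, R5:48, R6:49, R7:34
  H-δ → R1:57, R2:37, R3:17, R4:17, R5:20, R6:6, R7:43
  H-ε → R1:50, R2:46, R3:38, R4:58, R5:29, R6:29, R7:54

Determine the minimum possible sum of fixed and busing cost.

143

Open {H-α, H-γ, H-δ}: assign each demand point to its cheapest open site.
  R1→H-γ 7, R2→H-δ 37, R3→H-α 13, R4→H-α 7, R5→H-δ 20, R6→H-δ 6, R7→H-γ 34
  busing cost 124, fixed 19 → total 143.
Compare {H-α, H-γ, H-δ, H-ε}: busing cost 124 + fixed 22 = 146.
Compare {H-α, H-β, H-γ, H-δ}: busing cost 124 + fixed 24 = 148.
Compare {H-γ, H-δ}: busing cost 138 + fixed 13 = 151.
All other subsets cost ≥ 146. Minimum total cost: 143.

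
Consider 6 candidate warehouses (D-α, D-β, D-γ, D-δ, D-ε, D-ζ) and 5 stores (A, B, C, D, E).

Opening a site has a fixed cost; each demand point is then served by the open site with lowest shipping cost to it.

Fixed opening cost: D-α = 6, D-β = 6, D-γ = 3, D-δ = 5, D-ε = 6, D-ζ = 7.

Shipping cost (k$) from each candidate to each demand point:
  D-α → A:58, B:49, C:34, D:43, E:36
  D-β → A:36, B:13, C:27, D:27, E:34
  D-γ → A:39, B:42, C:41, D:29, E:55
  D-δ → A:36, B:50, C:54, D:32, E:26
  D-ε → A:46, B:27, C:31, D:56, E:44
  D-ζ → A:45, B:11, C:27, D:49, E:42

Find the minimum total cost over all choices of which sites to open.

140

Open {D-β, D-δ}: assign each demand point to its cheapest open site.
  A→D-β 36, B→D-β 13, C→D-β 27, D→D-β 27, E→D-δ 26
  shipping cost 129, fixed 11 → total 140.
Compare {D-β}: shipping cost 137 + fixed 6 = 143.
Compare {D-β, D-γ, D-δ}: shipping cost 129 + fixed 14 = 143.
Compare {D-δ, D-ζ}: shipping cost 132 + fixed 12 = 144.
All other subsets cost ≥ 143. Minimum total cost: 140.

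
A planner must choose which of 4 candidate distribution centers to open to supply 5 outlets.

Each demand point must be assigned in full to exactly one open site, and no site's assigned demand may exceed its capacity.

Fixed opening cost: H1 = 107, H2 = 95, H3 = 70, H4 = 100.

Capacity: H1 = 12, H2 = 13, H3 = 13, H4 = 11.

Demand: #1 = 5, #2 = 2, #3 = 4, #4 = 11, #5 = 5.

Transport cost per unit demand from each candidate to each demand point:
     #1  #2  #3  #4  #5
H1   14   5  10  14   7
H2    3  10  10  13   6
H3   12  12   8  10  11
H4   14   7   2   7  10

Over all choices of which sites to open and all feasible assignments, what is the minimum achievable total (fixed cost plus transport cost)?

439

Open {H2, H3, H4}; cheapest assignment that respects the capacities:
  H2 (cap 13, load 12): #1, #2, #5 — cost 5×3 + 2×10 + 5×6 = 65
  H3 (cap 13, load 4): #3 — cost 4×8 = 32
  H4 (cap 11, load 11): #4 — cost 11×7 = 77
  Shipping 174, fixed 265 → total 439.
  Any other capacity-feasible assignment to {H2, H3, H4} ships for at least 174.
Compare {H1, H2, H4}: its best feasible assignment gives total 474.
Compare {H1, H2, H3}: its best feasible assignment gives total 477.
Every other set of open sites that can feasibly serve all demand totals ≥ 474 even under its best assignment. Minimum: 439.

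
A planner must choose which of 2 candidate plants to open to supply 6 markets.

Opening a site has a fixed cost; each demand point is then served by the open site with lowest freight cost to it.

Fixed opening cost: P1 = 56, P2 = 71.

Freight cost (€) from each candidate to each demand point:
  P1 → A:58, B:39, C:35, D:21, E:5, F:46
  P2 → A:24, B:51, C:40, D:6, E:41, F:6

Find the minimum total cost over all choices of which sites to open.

Open {P2}: assign each demand point to its cheapest open site.
  A→P2 24, B→P2 51, C→P2 40, D→P2 6, E→P2 41, F→P2 6
  freight cost 168, fixed 71 → total 239.
Compare {P1, P2}: freight cost 115 + fixed 127 = 242.
Compare {P1}: freight cost 204 + fixed 56 = 260.

239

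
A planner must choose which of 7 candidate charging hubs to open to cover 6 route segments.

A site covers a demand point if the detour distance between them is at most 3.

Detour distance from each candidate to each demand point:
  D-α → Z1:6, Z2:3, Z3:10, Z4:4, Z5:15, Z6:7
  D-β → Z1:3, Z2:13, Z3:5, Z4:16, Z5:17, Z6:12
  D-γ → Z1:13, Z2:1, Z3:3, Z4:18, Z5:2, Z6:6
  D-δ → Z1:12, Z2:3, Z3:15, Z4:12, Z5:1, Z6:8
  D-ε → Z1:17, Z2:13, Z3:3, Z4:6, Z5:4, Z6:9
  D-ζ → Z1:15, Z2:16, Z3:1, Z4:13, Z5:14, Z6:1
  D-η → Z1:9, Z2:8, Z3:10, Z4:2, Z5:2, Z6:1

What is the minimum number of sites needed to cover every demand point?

3

Coverage sets (demand points within 3 of each site):
  D-α: {Z2}
  D-β: {Z1}
  D-γ: {Z2, Z3, Z5}
  D-δ: {Z2, Z5}
  D-ε: {Z3}
  D-ζ: {Z3, Z6}
  D-η: {Z4, Z5, Z6}
No 2 sites suffice: every size-2 union leaves at least one demand point uncovered.
But {D-β, D-γ, D-η} covers everything, so the minimum is 3.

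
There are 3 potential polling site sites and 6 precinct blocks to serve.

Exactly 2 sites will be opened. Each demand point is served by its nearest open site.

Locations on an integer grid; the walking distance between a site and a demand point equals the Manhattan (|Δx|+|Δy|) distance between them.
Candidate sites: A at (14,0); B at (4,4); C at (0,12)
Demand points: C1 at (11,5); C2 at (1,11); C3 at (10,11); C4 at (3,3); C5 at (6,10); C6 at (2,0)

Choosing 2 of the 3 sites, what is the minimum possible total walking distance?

Open {B, C}.
  C1→B 8, C2→C 2, C3→C 11, C4→B 2, C5→B 8, C6→B 6  ⇒ total 37.
Compare {A, B}: total 47.
Compare {A, C}: total 53.

37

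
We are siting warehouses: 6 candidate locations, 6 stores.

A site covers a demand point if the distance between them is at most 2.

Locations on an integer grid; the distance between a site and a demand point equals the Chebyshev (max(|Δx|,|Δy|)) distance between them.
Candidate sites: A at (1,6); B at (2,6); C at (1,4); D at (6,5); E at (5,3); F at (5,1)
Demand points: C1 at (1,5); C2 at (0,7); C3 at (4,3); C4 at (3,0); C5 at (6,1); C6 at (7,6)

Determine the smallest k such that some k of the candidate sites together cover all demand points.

Coverage sets (demand points within 2 of each site):
  A: {C1, C2}
  B: {C1, C2}
  C: {C1}
  D: {C3, C6}
  E: {C3, C5}
  F: {C3, C4, C5}
No 2 sites suffice: every size-2 union leaves at least one demand point uncovered.
But {A, D, F} covers everything, so the minimum is 3.

3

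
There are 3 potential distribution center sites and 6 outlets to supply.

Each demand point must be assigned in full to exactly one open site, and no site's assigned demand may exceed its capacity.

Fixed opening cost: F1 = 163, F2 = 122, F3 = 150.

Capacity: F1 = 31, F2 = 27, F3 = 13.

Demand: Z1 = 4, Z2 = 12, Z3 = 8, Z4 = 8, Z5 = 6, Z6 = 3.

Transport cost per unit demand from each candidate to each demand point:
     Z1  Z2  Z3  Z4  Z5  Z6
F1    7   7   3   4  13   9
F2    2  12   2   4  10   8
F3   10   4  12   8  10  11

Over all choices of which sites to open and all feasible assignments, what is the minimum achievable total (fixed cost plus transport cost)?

Open {F1, F2}; cheapest assignment that respects the capacities:
  F1 (cap 31, load 20): Z2, Z4 — cost 12×7 + 8×4 = 116
  F2 (cap 27, load 21): Z1, Z3, Z5, Z6 — cost 4×2 + 8×2 + 6×10 + 3×8 = 108
  Shipping 224, fixed 285 → total 509.
  Any other capacity-feasible assignment to {F1, F2} ships for at least 224.
Compare {F1, F3}: its best feasible assignment gives total 550.
Compare {F1, F2, F3}: its best feasible assignment gives total 623.
Every other set of open sites that can feasibly serve all demand totals ≥ 550 even under its best assignment. Minimum: 509.

509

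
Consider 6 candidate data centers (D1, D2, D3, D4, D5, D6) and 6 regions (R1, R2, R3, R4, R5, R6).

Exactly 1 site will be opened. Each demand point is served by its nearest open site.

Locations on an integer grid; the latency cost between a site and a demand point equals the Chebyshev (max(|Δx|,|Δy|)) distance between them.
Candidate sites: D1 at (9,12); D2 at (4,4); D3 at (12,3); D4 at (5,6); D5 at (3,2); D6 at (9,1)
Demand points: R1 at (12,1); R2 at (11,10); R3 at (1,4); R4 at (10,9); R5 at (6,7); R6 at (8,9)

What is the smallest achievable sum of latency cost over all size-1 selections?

26

Open {D4}.
  R1→D4 7, R2→D4 6, R3→D4 4, R4→D4 5, R5→D4 1, R6→D4 3  ⇒ total 26.
Compare {D1}: total 32.
Compare {D2}: total 32.
No size-1 selection does better; minimum is 26.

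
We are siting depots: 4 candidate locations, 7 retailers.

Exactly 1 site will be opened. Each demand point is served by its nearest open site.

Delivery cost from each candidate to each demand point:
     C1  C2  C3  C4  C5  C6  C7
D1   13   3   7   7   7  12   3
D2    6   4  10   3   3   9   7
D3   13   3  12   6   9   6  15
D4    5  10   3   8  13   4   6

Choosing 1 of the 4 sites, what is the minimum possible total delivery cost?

Open {D2}.
  C1→D2 6, C2→D2 4, C3→D2 10, C4→D2 3, C5→D2 3, C6→D2 9, C7→D2 7  ⇒ total 42.
Compare {D4}: total 49.
Compare {D1}: total 52.
No size-1 selection does better; minimum is 42.

42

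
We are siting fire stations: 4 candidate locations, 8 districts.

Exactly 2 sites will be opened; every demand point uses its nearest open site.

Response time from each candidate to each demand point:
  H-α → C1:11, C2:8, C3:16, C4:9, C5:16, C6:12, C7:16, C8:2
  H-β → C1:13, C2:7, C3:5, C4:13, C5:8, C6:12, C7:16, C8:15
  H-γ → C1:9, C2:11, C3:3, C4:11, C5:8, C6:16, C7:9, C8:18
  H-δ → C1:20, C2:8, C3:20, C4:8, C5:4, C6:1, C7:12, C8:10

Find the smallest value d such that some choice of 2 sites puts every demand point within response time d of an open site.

10

Open {H-γ, H-δ}.
  Farthest demand point is C8 at response time 10 (to H-δ); all others are ≤ 10.
With {H-α, H-γ} the worst case is 12.
With {H-β, H-δ} the worst case is 13.
No size-2 selection achieves below 10.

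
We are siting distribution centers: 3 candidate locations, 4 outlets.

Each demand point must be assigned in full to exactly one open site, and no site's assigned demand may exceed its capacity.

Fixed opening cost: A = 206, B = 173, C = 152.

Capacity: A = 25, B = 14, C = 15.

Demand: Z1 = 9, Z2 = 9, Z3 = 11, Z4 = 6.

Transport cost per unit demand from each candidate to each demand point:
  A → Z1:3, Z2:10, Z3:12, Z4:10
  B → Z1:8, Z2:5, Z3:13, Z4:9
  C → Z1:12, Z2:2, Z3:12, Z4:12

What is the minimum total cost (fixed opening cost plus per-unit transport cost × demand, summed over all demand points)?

607

Open {A, C}; cheapest assignment that respects the capacities:
  A (cap 25, load 20): Z1, Z3 — cost 9×3 + 11×12 = 159
  C (cap 15, load 15): Z2, Z4 — cost 9×2 + 6×12 = 90
  Shipping 249, fixed 358 → total 607.
  Any other capacity-feasible assignment to {A, C} ships for at least 249.
Compare {A, B}: its best feasible assignment gives total 699.
Compare {A, B, C}: its best feasible assignment gives total 762.
Every other set of open sites that can feasibly serve all demand totals ≥ 699 even under its best assignment. Minimum: 607.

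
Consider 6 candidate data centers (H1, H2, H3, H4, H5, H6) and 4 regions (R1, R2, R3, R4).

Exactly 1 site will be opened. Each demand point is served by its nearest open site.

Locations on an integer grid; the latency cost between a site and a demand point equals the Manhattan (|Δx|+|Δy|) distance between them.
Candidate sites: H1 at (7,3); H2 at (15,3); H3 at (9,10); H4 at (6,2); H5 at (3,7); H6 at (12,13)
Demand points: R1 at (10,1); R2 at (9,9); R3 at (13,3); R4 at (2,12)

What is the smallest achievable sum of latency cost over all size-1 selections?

31

Open {H3}.
  R1→H3 10, R2→H3 1, R3→H3 11, R4→H3 9  ⇒ total 31.
Compare {H1}: total 33.
Compare {H4}: total 37.
No size-1 selection does better; minimum is 31.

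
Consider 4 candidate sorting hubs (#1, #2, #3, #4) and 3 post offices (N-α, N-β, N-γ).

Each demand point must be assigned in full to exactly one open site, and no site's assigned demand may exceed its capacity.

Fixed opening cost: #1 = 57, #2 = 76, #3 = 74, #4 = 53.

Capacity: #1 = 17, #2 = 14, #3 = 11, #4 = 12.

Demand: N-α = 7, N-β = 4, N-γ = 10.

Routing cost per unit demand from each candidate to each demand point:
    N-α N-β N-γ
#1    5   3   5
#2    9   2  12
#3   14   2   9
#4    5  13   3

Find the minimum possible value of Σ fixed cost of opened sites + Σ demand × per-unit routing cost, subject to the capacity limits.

Open {#1, #4}; cheapest assignment that respects the capacities:
  #1 (cap 17, load 11): N-α, N-β — cost 7×5 + 4×3 = 47
  #4 (cap 12, load 10): N-γ — cost 10×3 = 30
  Shipping 77, fixed 110 → total 187.
  Any other capacity-feasible assignment to {#1, #4} ships for at least 77.
Compare {#1, #3}: its best feasible assignment gives total 224.
Compare {#1, #2}: its best feasible assignment gives total 226.
Every other set of open sites that can feasibly serve all demand totals ≥ 224 even under its best assignment. Minimum: 187.

187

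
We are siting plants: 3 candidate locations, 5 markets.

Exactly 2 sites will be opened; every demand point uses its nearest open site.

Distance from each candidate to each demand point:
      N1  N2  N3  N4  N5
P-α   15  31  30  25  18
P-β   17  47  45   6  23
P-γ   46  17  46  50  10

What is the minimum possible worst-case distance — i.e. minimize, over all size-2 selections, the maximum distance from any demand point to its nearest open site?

Open {P-α, P-γ}.
  Farthest demand point is N3 at distance 30 (to P-α); all others are ≤ 30.
With {P-α, P-β} the worst case is 31.
With {P-β, P-γ} the worst case is 45.
No size-2 selection achieves below 30.

30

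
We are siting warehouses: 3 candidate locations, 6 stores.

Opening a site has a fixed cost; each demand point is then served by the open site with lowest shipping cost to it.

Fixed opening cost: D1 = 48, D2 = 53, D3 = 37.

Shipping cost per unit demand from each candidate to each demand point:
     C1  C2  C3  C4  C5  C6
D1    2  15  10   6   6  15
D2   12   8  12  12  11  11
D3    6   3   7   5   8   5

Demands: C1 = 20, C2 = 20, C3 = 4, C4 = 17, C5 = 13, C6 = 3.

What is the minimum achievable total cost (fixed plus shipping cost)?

391

Open {D1, D3}: assign each demand point to its cheapest open site.
  C1→D1 20×2=40, C2→D3 20×3=60, C3→D3 4×7=28, C4→D3 17×5=85, C5→D1 13×6=78, C6→D3 3×5=15
  shipping cost 306, fixed 85 → total 391.
Compare {D1, D2, D3}: shipping cost 306 + fixed 138 = 444.
Compare {D3}: shipping cost 412 + fixed 37 = 449.
Compare {D2, D3}: shipping cost 412 + fixed 90 = 502.
All other subsets cost ≥ 444. Minimum total cost: 391.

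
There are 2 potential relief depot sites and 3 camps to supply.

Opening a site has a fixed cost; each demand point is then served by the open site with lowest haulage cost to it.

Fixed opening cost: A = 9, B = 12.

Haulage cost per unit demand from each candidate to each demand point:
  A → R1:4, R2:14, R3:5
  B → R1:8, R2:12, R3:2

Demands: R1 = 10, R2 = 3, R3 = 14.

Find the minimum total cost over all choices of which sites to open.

Open {A, B}: assign each demand point to its cheapest open site.
  R1→A 10×4=40, R2→B 3×12=36, R3→B 14×2=28
  haulage cost 104, fixed 21 → total 125.
Compare {B}: haulage cost 144 + fixed 12 = 156.
Compare {A}: haulage cost 152 + fixed 9 = 161.

125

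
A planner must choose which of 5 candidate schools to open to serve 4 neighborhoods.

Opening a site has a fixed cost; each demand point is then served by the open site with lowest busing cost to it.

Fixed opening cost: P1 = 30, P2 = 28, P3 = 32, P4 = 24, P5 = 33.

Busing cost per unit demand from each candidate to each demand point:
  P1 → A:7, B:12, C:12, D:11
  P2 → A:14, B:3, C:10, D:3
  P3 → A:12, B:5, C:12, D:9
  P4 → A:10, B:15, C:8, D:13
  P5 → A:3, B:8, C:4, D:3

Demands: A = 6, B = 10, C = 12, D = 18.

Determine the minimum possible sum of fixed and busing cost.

211

Open {P2, P5}: assign each demand point to its cheapest open site.
  A→P5 6×3=18, B→P2 10×3=30, C→P5 12×4=48, D→P2 18×3=54
  busing cost 150, fixed 61 → total 211.
Compare {P5}: busing cost 200 + fixed 33 = 233.
Compare {P3, P5}: busing cost 170 + fixed 65 = 235.
Compare {P2, P4, P5}: busing cost 150 + fixed 85 = 235.
All other subsets cost ≥ 233. Minimum total cost: 211.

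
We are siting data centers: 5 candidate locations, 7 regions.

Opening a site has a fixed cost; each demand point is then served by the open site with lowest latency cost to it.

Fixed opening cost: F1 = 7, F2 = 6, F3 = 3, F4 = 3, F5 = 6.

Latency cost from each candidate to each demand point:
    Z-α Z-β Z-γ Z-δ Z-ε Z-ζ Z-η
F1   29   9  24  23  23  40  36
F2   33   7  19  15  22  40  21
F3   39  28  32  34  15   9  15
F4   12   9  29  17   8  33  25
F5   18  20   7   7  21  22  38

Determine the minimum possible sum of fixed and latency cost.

79

Open {F3, F4, F5}: assign each demand point to its cheapest open site.
  Z-α→F4 12, Z-β→F4 9, Z-γ→F5 7, Z-δ→F5 7, Z-ε→F4 8, Z-ζ→F3 9, Z-η→F3 15
  latency cost 67, fixed 12 → total 79.
Compare {F2, F3, F4, F5}: latency cost 65 + fixed 18 = 83.
Compare {F1, F3, F4, F5}: latency cost 67 + fixed 19 = 86.
Compare {F1, F2, F3, F4, F5}: latency cost 65 + fixed 25 = 90.
All other subsets cost ≥ 83. Minimum total cost: 79.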